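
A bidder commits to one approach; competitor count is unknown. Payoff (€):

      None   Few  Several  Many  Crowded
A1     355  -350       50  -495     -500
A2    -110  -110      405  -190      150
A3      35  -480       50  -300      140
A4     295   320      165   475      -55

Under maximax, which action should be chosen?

A4

Row maxima: A1=355, A2=405, A3=140, A4=475
Best best-case = 475 → A4.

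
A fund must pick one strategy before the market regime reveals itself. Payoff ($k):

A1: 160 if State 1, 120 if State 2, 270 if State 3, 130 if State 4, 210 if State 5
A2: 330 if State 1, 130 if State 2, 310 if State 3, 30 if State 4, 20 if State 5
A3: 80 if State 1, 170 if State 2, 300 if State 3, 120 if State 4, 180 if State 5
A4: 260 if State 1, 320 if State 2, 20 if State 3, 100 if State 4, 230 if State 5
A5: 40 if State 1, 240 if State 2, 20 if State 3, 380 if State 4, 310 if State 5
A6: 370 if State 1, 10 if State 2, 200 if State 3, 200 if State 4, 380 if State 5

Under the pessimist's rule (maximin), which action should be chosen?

A1

Row minima: A1=120, A2=20, A3=80, A4=20, A5=20, A6=10
Best worst-case = 120 → A1.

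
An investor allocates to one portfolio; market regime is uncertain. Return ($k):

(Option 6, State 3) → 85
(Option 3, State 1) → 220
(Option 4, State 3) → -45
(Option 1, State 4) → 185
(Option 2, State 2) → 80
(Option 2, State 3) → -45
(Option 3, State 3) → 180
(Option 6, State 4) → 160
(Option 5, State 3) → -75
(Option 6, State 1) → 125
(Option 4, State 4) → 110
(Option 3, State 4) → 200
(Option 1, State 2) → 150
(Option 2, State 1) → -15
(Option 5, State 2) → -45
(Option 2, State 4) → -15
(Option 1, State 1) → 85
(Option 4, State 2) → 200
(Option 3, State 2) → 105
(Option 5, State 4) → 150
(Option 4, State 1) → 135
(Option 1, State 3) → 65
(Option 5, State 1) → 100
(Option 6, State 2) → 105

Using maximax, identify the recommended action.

Row maxima: Option 1=185, Option 2=80, Option 3=220, Option 4=200, Option 5=150, Option 6=160
Best best-case = 220 → Option 3.

Option 3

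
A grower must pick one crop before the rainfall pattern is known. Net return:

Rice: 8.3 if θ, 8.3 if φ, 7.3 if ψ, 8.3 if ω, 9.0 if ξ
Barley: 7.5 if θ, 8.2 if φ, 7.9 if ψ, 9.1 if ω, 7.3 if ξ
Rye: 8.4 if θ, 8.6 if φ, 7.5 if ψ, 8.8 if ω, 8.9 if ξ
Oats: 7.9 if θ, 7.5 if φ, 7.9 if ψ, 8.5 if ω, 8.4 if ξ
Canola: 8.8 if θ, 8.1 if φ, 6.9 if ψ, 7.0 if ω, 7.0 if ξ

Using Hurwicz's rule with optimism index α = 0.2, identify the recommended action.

Rice: 0.2·9.0 + 0.8·7.3 = 7.64
Barley: 0.2·9.1 + 0.8·7.3 = 7.66
Rye: 0.2·8.9 + 0.8·7.5 = 7.78
Oats: 0.2·8.5 + 0.8·7.5 = 7.7
Canola: 0.2·8.8 + 0.8·6.9 = 7.28
Highest Hurwicz score = 7.78 → Rye.

Rye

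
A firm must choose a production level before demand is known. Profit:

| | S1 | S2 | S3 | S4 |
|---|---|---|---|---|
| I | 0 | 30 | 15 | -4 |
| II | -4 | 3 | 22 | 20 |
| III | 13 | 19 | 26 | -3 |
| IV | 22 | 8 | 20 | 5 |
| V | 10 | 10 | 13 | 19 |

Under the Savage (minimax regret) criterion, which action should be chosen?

V

Column bests: S1=22, S2=30, S3=26, S4=20.
I regrets: 22, 0, 11, 24 → max 24
II regrets: 26, 27, 4, 0 → max 27
III regrets: 9, 11, 0, 23 → max 23
IV regrets: 0, 22, 6, 15 → max 22
V regrets: 12, 20, 13, 1 → max 20
Smallest max regret = 20 → V.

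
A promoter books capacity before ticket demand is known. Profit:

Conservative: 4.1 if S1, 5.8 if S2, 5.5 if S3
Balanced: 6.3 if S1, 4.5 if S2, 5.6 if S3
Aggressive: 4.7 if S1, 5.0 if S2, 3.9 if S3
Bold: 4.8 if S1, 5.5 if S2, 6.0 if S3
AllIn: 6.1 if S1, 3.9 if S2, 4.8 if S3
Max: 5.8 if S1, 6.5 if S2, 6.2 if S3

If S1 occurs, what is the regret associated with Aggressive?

1.6

Best payoff under S1 is 6.3.
Regret = 6.3 − 4.7 = 1.6.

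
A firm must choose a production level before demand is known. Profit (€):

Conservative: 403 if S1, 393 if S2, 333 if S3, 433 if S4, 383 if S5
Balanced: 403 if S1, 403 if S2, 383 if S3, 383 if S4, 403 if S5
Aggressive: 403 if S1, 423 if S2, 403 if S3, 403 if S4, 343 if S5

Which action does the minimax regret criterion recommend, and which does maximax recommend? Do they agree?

Column bests: S1=403, S2=423, S3=403, S4=433, S5=403.
Conservative regrets: 0, 30, 70, 0, 20 → max 70
Balanced regrets: 0, 20, 20, 50, 0 → max 50
Aggressive regrets: 0, 0, 0, 30, 60 → max 60
Smallest max regret = 50 → Balanced.
Row maxima: Conservative=433, Balanced=403, Aggressive=423
Best best-case = 433 → Conservative.

minimax regret → Balanced; maximax → Conservative (disagree)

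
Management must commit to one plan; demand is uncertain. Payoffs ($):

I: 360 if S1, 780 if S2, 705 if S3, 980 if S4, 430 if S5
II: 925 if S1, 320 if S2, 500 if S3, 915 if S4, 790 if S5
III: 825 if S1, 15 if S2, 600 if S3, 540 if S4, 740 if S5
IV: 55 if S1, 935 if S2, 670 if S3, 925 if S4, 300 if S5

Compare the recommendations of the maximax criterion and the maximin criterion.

Row maxima: I=980, II=925, III=825, IV=935
Best best-case = 980 → I.
Row minima: I=360, II=320, III=15, IV=55
Best worst-case = 360 → I.

maximax → I; maximin → I (agree)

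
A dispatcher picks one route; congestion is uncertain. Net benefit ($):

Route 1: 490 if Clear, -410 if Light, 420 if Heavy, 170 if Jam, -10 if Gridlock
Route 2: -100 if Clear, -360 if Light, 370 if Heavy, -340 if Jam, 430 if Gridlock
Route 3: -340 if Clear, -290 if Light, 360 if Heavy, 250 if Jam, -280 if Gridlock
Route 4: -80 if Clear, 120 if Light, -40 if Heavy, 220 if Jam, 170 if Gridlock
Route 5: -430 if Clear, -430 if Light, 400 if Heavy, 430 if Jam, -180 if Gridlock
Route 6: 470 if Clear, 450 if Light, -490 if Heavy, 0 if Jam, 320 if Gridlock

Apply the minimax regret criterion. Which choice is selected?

Column bests: Clear=490, Light=450, Heavy=420, Jam=430, Gridlock=430.
Route 1 regrets: 0, 860, 0, 260, 440 → max 860
Route 2 regrets: 590, 810, 50, 770, 0 → max 810
Route 3 regrets: 830, 740, 60, 180, 710 → max 830
Route 4 regrets: 570, 330, 460, 210, 260 → max 570
Route 5 regrets: 920, 880, 20, 0, 610 → max 920
Route 6 regrets: 20, 0, 910, 430, 110 → max 910
Smallest max regret = 570 → Route 4.

Route 4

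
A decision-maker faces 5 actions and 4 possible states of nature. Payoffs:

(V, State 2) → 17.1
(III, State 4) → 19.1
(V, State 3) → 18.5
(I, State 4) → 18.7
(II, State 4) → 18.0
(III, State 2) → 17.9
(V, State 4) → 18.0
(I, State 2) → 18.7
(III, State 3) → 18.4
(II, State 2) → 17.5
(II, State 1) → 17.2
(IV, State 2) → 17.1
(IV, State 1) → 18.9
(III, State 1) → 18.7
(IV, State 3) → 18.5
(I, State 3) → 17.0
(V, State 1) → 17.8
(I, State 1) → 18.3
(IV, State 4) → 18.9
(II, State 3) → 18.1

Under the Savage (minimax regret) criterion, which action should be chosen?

III

Column bests: State 1=18.9, State 2=18.7, State 3=18.5, State 4=19.1.
I regrets: 0.6, 0.0, 1.5, 0.4 → max 1.5
II regrets: 1.7, 1.2, 0.4, 1.1 → max 1.7
III regrets: 0.2, 0.8, 0.1, 0.0 → max 0.8
IV regrets: 0.0, 1.6, 0.0, 0.2 → max 1.6
V regrets: 1.1, 1.6, 0.0, 1.1 → max 1.6
Smallest max regret = 0.8 → III.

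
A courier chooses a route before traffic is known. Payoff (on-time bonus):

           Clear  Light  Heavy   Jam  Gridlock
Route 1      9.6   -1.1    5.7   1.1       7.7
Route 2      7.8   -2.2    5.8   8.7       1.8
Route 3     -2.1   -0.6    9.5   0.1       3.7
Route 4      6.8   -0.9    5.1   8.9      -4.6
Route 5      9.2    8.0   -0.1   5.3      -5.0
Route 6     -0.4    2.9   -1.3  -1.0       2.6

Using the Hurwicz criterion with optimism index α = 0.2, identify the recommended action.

Route 1: 0.2·9.6 + 0.8·(-1.1) = 1.04
Route 2: 0.2·8.7 + 0.8·(-2.2) = -0.02
Route 3: 0.2·9.5 + 0.8·(-2.1) = 0.22
Route 4: 0.2·8.9 + 0.8·(-4.6) = -1.9
Route 5: 0.2·9.2 + 0.8·(-5.0) = -2.16
Route 6: 0.2·2.9 + 0.8·(-1.3) = -0.46
Highest Hurwicz score = 1.04 → Route 1.

Route 1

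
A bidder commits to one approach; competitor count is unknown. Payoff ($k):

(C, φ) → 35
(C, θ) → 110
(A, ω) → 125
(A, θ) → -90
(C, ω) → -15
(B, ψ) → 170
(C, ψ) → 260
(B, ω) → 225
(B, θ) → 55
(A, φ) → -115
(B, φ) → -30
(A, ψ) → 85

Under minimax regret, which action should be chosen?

Column bests: θ=110, φ=35, ψ=260, ω=225.
A regrets: 200, 150, 175, 100 → max 200
B regrets: 55, 65, 90, 0 → max 90
C regrets: 0, 0, 0, 240 → max 240
Smallest max regret = 90 → B.

B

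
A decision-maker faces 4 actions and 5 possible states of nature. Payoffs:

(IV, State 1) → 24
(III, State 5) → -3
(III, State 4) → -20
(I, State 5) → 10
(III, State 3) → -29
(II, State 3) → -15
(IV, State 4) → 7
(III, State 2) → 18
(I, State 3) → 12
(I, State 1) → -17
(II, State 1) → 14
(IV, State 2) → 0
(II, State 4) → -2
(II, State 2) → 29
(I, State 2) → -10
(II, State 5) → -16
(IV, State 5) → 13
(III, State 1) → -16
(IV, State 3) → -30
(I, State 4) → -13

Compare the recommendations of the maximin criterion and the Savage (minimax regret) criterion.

Row minima: I=-17, II=-16, III=-29, IV=-30
Best worst-case = -16 → II.
Column bests: State 1=24, State 2=29, State 3=12, State 4=7, State 5=13.
I regrets: 41, 39, 0, 20, 3 → max 41
II regrets: 10, 0, 27, 9, 29 → max 29
III regrets: 40, 11, 41, 27, 16 → max 41
IV regrets: 0, 29, 42, 0, 0 → max 42
Smallest max regret = 29 → II.

maximin → II; minimax regret → II (agree)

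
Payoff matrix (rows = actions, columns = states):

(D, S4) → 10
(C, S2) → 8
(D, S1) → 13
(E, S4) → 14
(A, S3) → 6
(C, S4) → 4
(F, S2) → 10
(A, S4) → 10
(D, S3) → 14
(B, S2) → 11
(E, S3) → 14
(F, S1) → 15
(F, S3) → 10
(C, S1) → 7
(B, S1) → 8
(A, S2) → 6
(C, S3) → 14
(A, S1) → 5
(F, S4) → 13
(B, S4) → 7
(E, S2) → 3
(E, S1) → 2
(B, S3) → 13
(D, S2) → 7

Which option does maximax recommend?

F

Row maxima: A=10, B=13, C=14, D=14, E=14, F=15
Best best-case = 15 → F.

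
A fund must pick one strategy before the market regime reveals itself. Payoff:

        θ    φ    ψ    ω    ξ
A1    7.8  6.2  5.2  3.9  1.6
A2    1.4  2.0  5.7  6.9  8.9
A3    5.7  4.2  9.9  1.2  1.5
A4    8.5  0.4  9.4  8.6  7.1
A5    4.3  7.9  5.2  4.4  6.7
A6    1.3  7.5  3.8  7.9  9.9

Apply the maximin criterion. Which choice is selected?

Row minima: A1=1.6, A2=1.4, A3=1.2, A4=0.4, A5=4.3, A6=1.3
Best worst-case = 4.3 → A5.

A5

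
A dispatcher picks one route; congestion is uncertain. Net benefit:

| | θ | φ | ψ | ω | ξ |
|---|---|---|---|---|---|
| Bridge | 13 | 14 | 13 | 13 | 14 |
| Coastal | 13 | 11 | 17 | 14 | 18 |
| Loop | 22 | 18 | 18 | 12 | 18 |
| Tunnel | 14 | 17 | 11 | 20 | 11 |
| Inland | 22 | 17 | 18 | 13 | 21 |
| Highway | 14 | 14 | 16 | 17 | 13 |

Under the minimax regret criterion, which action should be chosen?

Column bests: θ=22, φ=18, ψ=18, ω=20, ξ=21.
Bridge regrets: 9, 4, 5, 7, 7 → max 9
Coastal regrets: 9, 7, 1, 6, 3 → max 9
Loop regrets: 0, 0, 0, 8, 3 → max 8
Tunnel regrets: 8, 1, 7, 0, 10 → max 10
Inland regrets: 0, 1, 0, 7, 0 → max 7
Highway regrets: 8, 4, 2, 3, 8 → max 8
Smallest max regret = 7 → Inland.

Inland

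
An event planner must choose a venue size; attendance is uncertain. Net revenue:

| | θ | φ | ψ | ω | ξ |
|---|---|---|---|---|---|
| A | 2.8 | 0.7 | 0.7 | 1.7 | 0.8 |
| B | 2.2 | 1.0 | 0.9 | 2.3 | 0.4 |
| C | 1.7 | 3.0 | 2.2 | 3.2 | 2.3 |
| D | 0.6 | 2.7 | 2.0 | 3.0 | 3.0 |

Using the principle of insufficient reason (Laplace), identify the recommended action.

C

Row averages: A=1.34, B=1.36, C=2.48, D=2.26
Highest average = 2.48 → C.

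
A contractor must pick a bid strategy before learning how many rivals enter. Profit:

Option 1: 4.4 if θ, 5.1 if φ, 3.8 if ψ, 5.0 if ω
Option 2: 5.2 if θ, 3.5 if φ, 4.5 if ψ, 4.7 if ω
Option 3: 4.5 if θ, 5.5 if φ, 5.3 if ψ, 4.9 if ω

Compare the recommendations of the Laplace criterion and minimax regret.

laplace → Option 3; minimax regret → Option 3 (agree)

Row averages: Option 1=4.575, Option 2=4.475, Option 3=5.05
Highest average = 5.05 → Option 3.
Column bests: θ=5.2, φ=5.5, ψ=5.3, ω=5.0.
Option 1 regrets: 0.8, 0.4, 1.5, 0.0 → max 1.5
Option 2 regrets: 0.0, 2.0, 0.8, 0.3 → max 2.0
Option 3 regrets: 0.7, 0.0, 0.0, 0.1 → max 0.7
Smallest max regret = 0.7 → Option 3.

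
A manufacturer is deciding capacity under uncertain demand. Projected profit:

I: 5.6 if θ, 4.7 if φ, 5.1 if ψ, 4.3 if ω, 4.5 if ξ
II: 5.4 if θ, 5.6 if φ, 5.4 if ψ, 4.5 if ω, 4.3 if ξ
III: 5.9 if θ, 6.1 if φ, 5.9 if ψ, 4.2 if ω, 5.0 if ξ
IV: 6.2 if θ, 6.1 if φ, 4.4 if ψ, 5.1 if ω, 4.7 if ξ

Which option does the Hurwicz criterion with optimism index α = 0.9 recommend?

I: 0.9·5.6 + 0.1·4.3 = 5.47
II: 0.9·5.6 + 0.1·4.3 = 5.47
III: 0.9·6.1 + 0.1·4.2 = 5.91
IV: 0.9·6.2 + 0.1·4.4 = 6.02
Highest Hurwicz score = 6.02 → IV.

IV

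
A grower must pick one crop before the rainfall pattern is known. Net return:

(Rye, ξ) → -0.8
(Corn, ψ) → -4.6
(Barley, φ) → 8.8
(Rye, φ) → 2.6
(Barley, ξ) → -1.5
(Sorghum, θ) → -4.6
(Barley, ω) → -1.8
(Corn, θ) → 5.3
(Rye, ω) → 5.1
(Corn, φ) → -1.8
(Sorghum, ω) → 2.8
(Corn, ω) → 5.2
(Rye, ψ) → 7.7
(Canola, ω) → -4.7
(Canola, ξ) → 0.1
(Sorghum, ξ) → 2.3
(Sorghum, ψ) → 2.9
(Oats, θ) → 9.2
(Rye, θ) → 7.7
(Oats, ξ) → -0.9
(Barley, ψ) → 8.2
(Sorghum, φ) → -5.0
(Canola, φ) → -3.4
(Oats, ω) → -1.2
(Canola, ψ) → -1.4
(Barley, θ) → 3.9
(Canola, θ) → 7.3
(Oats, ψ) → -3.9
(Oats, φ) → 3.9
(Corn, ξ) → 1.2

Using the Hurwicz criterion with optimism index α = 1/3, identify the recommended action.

Oats: 1/3·9.2 + 2/3·(-3.9) = 7/15
Sorghum: 1/3·2.9 + 2/3·(-5.0) = -71/30
Canola: 1/3·7.3 + 2/3·(-4.7) = -0.7
Rye: 1/3·7.7 + 2/3·(-0.8) = 61/30
Barley: 1/3·8.8 + 2/3·(-1.8) = 26/15
Corn: 1/3·5.3 + 2/3·(-4.6) = -1.3
Highest Hurwicz score = 61/30 → Rye.

Rye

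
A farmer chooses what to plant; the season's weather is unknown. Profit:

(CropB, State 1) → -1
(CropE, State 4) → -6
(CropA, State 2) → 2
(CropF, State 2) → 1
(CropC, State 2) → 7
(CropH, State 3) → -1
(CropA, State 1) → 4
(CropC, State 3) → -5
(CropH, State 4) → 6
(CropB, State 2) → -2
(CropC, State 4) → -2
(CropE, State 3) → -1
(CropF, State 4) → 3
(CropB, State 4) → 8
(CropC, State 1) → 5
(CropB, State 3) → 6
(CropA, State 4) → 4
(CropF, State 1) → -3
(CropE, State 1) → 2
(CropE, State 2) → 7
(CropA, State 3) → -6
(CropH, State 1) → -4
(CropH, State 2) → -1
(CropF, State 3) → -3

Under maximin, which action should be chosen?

Row minima: CropE=-6, CropH=-4, CropC=-5, CropF=-3, CropA=-6, CropB=-2
Best worst-case = -2 → CropB.

CropB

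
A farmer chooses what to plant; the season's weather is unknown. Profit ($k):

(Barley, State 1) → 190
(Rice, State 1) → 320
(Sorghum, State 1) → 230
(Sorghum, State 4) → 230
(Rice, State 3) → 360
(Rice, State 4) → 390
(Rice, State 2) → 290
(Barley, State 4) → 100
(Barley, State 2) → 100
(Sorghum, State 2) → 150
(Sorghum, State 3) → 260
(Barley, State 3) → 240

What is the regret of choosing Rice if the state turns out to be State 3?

Best payoff under State 3 is 360.
Regret = 360 − 360 = 0.

0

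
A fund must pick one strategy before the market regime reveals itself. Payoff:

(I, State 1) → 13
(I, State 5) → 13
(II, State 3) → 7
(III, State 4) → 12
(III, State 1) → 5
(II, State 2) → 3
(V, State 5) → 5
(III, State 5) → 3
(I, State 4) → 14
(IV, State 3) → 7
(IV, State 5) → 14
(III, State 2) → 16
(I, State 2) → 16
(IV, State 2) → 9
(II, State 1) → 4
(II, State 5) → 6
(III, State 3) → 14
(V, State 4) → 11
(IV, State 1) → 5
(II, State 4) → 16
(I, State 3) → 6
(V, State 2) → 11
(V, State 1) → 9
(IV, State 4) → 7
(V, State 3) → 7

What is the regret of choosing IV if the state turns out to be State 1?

Best payoff under State 1 is 13.
Regret = 13 − 5 = 8.

8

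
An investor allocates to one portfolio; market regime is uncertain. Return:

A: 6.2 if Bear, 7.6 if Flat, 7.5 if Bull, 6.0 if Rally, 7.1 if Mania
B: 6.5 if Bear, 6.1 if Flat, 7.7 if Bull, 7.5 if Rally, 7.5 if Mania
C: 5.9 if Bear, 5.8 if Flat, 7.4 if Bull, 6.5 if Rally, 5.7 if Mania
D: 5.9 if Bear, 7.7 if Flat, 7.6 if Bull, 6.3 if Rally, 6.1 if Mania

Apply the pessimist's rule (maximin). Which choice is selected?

B

Row minima: A=6.0, B=6.1, C=5.7, D=5.9
Best worst-case = 6.1 → B.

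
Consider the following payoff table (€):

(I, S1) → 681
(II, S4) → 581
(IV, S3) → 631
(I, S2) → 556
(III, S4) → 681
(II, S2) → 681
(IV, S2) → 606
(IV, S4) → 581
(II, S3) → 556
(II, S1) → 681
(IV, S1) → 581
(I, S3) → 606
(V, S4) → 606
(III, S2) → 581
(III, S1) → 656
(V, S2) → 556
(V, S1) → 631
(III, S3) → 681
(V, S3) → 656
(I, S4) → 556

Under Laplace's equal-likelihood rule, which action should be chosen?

Row averages: I=599.75, II=624.75, III=649.75, IV=599.75, V=612.25
Highest average = 649.75 → III.

III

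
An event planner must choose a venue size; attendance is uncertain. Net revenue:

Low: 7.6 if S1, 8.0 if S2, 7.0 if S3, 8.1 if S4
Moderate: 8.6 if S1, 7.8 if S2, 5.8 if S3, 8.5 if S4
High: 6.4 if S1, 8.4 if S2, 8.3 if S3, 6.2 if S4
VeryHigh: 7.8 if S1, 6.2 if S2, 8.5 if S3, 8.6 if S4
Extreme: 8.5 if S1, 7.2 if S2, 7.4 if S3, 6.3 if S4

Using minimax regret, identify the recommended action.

Column bests: S1=8.6, S2=8.4, S3=8.5, S4=8.6.
Low regrets: 1.0, 0.4, 1.5, 0.5 → max 1.5
Moderate regrets: 0.0, 0.6, 2.7, 0.1 → max 2.7
High regrets: 2.2, 0.0, 0.2, 2.4 → max 2.4
VeryHigh regrets: 0.8, 2.2, 0.0, 0.0 → max 2.2
Extreme regrets: 0.1, 1.2, 1.1, 2.3 → max 2.3
Smallest max regret = 1.5 → Low.

Low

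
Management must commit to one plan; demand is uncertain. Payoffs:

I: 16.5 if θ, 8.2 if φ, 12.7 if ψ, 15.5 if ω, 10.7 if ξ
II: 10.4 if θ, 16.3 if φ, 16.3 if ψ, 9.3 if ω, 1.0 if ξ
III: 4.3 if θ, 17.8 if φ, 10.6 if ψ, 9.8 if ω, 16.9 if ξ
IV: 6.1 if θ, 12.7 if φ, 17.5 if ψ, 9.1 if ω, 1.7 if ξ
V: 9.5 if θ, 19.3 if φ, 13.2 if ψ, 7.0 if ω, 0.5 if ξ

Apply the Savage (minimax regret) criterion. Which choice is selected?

I

Column bests: θ=16.5, φ=19.3, ψ=17.5, ω=15.5, ξ=16.9.
I regrets: 0.0, 11.1, 4.8, 0.0, 6.2 → max 11.1
II regrets: 6.1, 3.0, 1.2, 6.2, 15.9 → max 15.9
III regrets: 12.2, 1.5, 6.9, 5.7, 0.0 → max 12.2
IV regrets: 10.4, 6.6, 0.0, 6.4, 15.2 → max 15.2
V regrets: 7.0, 0.0, 4.3, 8.5, 16.4 → max 16.4
Smallest max regret = 11.1 → I.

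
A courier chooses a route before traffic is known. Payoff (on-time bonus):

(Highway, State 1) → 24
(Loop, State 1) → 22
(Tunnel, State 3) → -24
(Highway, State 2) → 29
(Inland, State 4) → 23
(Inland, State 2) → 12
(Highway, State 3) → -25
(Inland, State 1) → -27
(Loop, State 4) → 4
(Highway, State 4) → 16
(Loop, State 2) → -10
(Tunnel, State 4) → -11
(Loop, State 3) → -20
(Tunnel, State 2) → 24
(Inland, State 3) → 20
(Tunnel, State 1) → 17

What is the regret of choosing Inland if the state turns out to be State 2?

Best payoff under State 2 is 29.
Regret = 29 − 12 = 17.

17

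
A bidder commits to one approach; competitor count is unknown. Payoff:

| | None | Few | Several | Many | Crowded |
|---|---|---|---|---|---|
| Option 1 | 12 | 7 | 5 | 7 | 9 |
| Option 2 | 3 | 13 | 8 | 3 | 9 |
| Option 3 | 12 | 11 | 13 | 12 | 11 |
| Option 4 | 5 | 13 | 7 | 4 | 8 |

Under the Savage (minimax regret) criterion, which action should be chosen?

Column bests: None=12, Few=13, Several=13, Many=12, Crowded=11.
Option 1 regrets: 0, 6, 8, 5, 2 → max 8
Option 2 regrets: 9, 0, 5, 9, 2 → max 9
Option 3 regrets: 0, 2, 0, 0, 0 → max 2
Option 4 regrets: 7, 0, 6, 8, 3 → max 8
Smallest max regret = 2 → Option 3.

Option 3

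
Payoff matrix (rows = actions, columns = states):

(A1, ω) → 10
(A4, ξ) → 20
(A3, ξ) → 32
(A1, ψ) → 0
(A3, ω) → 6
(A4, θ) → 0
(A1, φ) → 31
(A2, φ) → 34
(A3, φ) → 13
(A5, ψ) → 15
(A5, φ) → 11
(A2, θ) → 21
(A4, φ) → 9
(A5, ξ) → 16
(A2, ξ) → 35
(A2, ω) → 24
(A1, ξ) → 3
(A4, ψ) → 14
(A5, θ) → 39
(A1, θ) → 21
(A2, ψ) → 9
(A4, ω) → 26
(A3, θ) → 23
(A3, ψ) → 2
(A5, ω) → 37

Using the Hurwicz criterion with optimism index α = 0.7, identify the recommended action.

A1: 0.7·31 + 0.3·0 = 21.7
A2: 0.7·35 + 0.3·9 = 27.2
A3: 0.7·32 + 0.3·2 = 23
A4: 0.7·26 + 0.3·0 = 18.2
A5: 0.7·39 + 0.3·11 = 30.6
Highest Hurwicz score = 30.6 → A5.

A5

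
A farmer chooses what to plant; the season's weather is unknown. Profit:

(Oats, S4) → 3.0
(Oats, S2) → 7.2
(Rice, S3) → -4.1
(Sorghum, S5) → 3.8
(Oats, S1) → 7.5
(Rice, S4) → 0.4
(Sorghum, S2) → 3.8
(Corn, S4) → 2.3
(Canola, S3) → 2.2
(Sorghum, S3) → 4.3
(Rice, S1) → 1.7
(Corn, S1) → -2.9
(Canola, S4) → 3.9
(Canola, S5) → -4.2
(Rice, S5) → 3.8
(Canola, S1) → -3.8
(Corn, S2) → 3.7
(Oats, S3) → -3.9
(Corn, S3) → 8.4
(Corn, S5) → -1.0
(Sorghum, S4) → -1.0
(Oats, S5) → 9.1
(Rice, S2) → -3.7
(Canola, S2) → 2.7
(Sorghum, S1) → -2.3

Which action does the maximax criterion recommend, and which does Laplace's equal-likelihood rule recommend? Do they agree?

Row maxima: Rice=3.8, Sorghum=4.3, Oats=9.1, Canola=3.9, Corn=8.4
Best best-case = 9.1 → Oats.
Row averages: Rice=-0.38, Sorghum=1.72, Oats=4.58, Canola=0.16, Corn=2.1
Highest average = 4.58 → Oats.

maximax → Oats; laplace → Oats (agree)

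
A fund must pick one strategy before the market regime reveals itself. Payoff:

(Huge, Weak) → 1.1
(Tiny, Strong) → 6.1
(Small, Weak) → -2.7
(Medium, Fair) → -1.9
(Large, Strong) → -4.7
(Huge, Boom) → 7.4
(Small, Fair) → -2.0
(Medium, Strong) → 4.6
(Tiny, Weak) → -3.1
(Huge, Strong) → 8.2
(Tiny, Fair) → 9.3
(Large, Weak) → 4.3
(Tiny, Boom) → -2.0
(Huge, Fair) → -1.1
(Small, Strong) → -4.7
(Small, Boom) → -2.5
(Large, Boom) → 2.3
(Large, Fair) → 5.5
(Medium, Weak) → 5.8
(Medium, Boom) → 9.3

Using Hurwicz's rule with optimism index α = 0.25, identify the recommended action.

Huge

Tiny: 0.25·9.3 + 0.75·(-3.1) = 0
Small: 0.25·(-2.0) + 0.75·(-4.7) = -4.025
Medium: 0.25·9.3 + 0.75·(-1.9) = 0.9
Large: 0.25·5.5 + 0.75·(-4.7) = -2.15
Huge: 0.25·8.2 + 0.75·(-1.1) = 1.225
Highest Hurwicz score = 1.225 → Huge.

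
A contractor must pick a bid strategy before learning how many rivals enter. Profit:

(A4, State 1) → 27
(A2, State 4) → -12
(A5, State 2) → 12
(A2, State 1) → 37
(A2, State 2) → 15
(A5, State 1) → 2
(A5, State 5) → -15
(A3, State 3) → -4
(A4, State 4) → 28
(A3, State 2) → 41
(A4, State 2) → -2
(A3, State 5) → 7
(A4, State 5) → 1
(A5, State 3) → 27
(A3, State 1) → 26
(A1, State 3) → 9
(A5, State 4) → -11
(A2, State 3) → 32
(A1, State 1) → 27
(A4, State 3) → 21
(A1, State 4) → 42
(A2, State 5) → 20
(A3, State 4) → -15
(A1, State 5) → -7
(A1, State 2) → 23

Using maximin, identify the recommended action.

A4

Row minima: A1=-7, A2=-12, A3=-15, A4=-2, A5=-15
Best worst-case = -2 → A4.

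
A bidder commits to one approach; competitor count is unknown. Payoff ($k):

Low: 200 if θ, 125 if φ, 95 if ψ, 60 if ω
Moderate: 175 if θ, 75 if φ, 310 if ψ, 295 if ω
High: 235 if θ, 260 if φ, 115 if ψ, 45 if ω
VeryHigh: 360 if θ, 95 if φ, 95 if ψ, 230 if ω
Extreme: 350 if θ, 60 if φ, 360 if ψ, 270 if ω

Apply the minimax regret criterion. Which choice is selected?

Moderate

Column bests: θ=360, φ=260, ψ=360, ω=295.
Low regrets: 160, 135, 265, 235 → max 265
Moderate regrets: 185, 185, 50, 0 → max 185
High regrets: 125, 0, 245, 250 → max 250
VeryHigh regrets: 0, 165, 265, 65 → max 265
Extreme regrets: 10, 200, 0, 25 → max 200
Smallest max regret = 185 → Moderate.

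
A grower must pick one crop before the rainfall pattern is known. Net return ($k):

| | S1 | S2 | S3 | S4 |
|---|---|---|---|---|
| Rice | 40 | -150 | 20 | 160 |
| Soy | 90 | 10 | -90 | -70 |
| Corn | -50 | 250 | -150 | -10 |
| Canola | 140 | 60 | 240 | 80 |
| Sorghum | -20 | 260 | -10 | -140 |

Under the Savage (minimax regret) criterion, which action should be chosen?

Column bests: S1=140, S2=260, S3=240, S4=160.
Rice regrets: 100, 410, 220, 0 → max 410
Soy regrets: 50, 250, 330, 230 → max 330
Corn regrets: 190, 10, 390, 170 → max 390
Canola regrets: 0, 200, 0, 80 → max 200
Sorghum regrets: 160, 0, 250, 300 → max 300
Smallest max regret = 200 → Canola.

Canola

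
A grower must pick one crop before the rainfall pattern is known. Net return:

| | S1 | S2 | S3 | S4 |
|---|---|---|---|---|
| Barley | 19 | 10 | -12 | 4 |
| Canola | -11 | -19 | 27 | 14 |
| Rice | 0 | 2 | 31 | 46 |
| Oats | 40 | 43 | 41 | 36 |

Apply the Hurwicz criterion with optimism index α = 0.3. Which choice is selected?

Oats

Barley: 0.3·19 + 0.7·(-12) = -2.7
Canola: 0.3·27 + 0.7·(-19) = -5.2
Rice: 0.3·46 + 0.7·0 = 13.8
Oats: 0.3·43 + 0.7·36 = 38.1
Highest Hurwicz score = 38.1 → Oats.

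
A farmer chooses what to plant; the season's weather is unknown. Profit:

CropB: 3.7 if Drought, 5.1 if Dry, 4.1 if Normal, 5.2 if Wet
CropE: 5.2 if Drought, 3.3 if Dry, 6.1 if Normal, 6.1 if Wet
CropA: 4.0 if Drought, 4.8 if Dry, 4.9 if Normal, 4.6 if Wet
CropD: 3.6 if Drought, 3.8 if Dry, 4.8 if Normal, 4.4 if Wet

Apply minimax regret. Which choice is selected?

Column bests: Drought=5.2, Dry=5.1, Normal=6.1, Wet=6.1.
CropB regrets: 1.5, 0.0, 2.0, 0.9 → max 2.0
CropE regrets: 0.0, 1.8, 0.0, 0.0 → max 1.8
CropA regrets: 1.2, 0.3, 1.2, 1.5 → max 1.5
CropD regrets: 1.6, 1.3, 1.3, 1.7 → max 1.7
Smallest max regret = 1.5 → CropA.

CropA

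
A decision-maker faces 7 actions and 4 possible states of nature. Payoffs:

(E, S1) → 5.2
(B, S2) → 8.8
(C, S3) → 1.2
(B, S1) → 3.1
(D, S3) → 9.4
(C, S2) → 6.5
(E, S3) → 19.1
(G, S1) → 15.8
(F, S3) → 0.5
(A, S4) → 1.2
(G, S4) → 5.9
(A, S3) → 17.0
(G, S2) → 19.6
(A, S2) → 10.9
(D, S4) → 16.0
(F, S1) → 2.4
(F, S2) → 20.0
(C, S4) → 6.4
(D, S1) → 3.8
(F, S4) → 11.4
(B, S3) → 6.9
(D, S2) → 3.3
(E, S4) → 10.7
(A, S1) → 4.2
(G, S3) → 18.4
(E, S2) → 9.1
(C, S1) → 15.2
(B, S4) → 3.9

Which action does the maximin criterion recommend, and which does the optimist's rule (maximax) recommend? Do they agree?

maximin → G; maximax → F (disagree)

Row minima: A=1.2, B=3.1, C=1.2, D=3.3, E=5.2, F=0.5, G=5.9
Best worst-case = 5.9 → G.
Row maxima: A=17.0, B=8.8, C=15.2, D=16.0, E=19.1, F=20.0, G=19.6
Best best-case = 20.0 → F.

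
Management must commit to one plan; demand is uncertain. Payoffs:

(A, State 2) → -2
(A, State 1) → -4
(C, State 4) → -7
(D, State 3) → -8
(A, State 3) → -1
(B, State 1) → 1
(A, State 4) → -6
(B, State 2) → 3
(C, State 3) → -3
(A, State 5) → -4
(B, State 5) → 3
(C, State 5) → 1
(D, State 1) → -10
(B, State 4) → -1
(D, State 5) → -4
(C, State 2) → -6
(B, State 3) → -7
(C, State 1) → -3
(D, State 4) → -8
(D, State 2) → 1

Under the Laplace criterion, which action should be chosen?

Row averages: A=-3.4, B=-0.2, C=-3.6, D=-5.8
Highest average = -0.2 → B.

B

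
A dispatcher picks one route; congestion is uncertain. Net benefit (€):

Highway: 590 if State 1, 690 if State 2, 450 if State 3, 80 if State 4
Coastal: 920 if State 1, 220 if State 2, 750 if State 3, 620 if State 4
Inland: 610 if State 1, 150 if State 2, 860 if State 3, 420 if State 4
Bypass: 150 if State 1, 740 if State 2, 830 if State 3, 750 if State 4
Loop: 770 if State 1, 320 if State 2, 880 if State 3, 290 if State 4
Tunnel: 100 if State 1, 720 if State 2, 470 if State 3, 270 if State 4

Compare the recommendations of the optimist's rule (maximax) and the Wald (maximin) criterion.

Row maxima: Highway=690, Coastal=920, Inland=860, Bypass=830, Loop=880, Tunnel=720
Best best-case = 920 → Coastal.
Row minima: Highway=80, Coastal=220, Inland=150, Bypass=150, Loop=290, Tunnel=100
Best worst-case = 290 → Loop.

maximax → Coastal; maximin → Loop (disagree)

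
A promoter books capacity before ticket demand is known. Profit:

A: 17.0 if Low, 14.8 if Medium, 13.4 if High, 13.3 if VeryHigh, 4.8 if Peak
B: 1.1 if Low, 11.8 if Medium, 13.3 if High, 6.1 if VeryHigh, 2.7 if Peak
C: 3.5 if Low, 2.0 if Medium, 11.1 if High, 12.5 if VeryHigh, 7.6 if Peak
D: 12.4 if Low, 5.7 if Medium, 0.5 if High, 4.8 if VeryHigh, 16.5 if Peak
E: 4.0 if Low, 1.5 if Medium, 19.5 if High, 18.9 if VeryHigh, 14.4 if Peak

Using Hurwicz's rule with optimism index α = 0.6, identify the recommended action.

A: 0.6·17.0 + 0.4·4.8 = 12.12
B: 0.6·13.3 + 0.4·1.1 = 8.42
C: 0.6·12.5 + 0.4·2.0 = 8.3
D: 0.6·16.5 + 0.4·0.5 = 10.1
E: 0.6·19.5 + 0.4·1.5 = 12.3
Highest Hurwicz score = 12.3 → E.

E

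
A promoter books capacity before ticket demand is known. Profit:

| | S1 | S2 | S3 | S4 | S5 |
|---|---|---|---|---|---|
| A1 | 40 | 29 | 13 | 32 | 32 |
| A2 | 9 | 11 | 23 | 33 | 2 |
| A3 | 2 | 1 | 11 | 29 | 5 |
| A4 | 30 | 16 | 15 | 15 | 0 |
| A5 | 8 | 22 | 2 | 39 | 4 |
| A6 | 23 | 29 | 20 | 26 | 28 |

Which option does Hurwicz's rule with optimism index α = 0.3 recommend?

A6

A1: 0.3·40 + 0.7·13 = 21.1
A2: 0.3·33 + 0.7·2 = 11.3
A3: 0.3·29 + 0.7·1 = 9.4
A4: 0.3·30 + 0.7·0 = 9
A5: 0.3·39 + 0.7·2 = 13.1
A6: 0.3·29 + 0.7·20 = 22.7
Highest Hurwicz score = 22.7 → A6.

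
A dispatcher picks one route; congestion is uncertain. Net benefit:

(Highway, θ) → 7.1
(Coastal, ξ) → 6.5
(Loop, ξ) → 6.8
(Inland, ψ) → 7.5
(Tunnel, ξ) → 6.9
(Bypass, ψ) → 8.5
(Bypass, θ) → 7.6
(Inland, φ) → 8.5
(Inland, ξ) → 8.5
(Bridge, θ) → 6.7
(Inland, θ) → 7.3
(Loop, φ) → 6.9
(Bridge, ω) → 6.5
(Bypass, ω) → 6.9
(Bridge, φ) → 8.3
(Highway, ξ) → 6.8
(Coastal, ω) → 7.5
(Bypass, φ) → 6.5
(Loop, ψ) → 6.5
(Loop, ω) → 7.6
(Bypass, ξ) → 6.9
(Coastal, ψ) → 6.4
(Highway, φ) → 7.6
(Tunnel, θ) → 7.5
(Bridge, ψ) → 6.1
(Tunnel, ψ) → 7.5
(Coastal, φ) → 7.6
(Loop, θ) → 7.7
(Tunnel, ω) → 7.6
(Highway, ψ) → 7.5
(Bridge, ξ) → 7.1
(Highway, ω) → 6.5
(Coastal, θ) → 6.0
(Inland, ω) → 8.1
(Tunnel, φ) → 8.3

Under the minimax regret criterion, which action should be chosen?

Column bests: θ=7.7, φ=8.5, ψ=8.5, ω=8.1, ξ=8.5.
Loop regrets: 0.0, 1.6, 2.0, 0.5, 1.7 → max 2.0
Highway regrets: 0.6, 0.9, 1.0, 1.6, 1.7 → max 1.7
Coastal regrets: 1.7, 0.9, 2.1, 0.6, 2.0 → max 2.1
Bypass regrets: 0.1, 2.0, 0.0, 1.2, 1.6 → max 2.0
Inland regrets: 0.4, 0.0, 1.0, 0.0, 0.0 → max 1.0
Bridge regrets: 1.0, 0.2, 2.4, 1.6, 1.4 → max 2.4
Tunnel regrets: 0.2, 0.2, 1.0, 0.5, 1.6 → max 1.6
Smallest max regret = 1.0 → Inland.

Inland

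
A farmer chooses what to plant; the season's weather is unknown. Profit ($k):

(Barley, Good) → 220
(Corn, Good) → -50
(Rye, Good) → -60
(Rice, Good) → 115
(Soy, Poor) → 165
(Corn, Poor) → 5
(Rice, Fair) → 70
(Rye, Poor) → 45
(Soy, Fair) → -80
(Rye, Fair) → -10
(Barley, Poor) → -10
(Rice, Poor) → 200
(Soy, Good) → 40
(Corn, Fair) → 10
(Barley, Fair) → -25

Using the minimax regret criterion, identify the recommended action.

Rice

Column bests: Poor=200, Fair=70, Good=220.
Soy regrets: 35, 150, 180 → max 180
Rye regrets: 155, 80, 280 → max 280
Barley regrets: 210, 95, 0 → max 210
Corn regrets: 195, 60, 270 → max 270
Rice regrets: 0, 0, 105 → max 105
Smallest max regret = 105 → Rice.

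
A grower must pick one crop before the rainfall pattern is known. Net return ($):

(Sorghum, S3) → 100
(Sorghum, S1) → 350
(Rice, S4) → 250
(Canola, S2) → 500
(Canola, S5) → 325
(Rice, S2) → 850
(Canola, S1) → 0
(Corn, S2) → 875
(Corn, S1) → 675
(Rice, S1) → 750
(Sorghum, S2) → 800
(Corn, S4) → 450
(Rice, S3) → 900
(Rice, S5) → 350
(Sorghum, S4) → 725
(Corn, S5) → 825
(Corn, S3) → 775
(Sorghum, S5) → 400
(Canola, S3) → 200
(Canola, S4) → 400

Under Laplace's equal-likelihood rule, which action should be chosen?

Corn

Row averages: Corn=720, Rice=620, Sorghum=475, Canola=285
Highest average = 720 → Corn.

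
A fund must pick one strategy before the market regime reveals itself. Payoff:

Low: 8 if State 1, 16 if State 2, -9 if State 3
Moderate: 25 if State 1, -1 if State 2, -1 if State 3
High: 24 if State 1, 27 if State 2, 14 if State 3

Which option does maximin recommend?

Row minima: Low=-9, Moderate=-1, High=14
Best worst-case = 14 → High.

High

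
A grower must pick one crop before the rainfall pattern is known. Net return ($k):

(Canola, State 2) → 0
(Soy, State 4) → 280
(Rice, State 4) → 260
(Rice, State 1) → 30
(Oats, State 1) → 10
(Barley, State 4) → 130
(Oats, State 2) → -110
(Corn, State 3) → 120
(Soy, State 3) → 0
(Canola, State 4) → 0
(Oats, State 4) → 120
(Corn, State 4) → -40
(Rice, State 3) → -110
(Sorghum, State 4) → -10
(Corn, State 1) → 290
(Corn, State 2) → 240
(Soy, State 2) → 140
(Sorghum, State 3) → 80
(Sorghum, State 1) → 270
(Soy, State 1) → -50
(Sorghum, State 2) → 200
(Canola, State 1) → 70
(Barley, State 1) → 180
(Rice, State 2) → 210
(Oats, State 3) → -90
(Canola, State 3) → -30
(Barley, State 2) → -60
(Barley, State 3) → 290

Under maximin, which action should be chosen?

Row minima: Sorghum=-10, Soy=-50, Barley=-60, Rice=-110, Corn=-40, Oats=-110, Canola=-30
Best worst-case = -10 → Sorghum.

Sorghum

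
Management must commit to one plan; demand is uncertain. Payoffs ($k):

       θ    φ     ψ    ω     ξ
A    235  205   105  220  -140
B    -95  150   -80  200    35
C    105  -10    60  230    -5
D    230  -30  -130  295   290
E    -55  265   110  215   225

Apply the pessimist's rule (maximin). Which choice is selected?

C

Row minima: A=-140, B=-95, C=-10, D=-130, E=-55
Best worst-case = -10 → C.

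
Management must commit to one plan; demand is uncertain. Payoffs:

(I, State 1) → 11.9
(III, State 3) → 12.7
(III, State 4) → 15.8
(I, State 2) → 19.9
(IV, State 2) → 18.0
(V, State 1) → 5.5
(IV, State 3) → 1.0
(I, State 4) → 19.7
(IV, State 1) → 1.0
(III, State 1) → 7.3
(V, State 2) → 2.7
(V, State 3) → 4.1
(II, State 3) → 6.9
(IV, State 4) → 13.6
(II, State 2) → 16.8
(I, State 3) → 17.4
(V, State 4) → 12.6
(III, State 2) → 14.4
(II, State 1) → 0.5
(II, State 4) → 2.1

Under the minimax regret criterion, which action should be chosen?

Column bests: State 1=11.9, State 2=19.9, State 3=17.4, State 4=19.7.
I regrets: 0.0, 0.0, 0.0, 0.0 → max 0.0
II regrets: 11.4, 3.1, 10.5, 17.6 → max 17.6
III regrets: 4.6, 5.5, 4.7, 3.9 → max 5.5
IV regrets: 10.9, 1.9, 16.4, 6.1 → max 16.4
V regrets: 6.4, 17.2, 13.3, 7.1 → max 17.2
Smallest max regret = 0.0 → I.

I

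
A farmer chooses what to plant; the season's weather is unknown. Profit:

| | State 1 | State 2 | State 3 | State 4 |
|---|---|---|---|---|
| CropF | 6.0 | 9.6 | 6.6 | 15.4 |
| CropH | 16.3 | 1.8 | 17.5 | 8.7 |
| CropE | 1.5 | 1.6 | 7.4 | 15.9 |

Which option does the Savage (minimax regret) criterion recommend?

CropH

Column bests: State 1=16.3, State 2=9.6, State 3=17.5, State 4=15.9.
CropF regrets: 10.3, 0.0, 10.9, 0.5 → max 10.9
CropH regrets: 0.0, 7.8, 0.0, 7.2 → max 7.8
CropE regrets: 14.8, 8.0, 10.1, 0.0 → max 14.8
Smallest max regret = 7.8 → CropH.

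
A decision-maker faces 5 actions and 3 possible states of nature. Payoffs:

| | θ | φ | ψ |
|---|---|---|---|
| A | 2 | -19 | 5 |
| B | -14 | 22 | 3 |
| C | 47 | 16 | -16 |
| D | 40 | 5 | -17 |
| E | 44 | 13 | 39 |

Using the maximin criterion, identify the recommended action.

E

Row minima: A=-19, B=-14, C=-16, D=-17, E=13
Best worst-case = 13 → E.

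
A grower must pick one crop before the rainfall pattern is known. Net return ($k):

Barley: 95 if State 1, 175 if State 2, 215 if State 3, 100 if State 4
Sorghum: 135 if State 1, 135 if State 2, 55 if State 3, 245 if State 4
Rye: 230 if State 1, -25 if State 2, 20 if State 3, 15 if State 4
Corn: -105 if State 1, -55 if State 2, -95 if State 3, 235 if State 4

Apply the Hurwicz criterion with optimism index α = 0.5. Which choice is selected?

Barley

Barley: 0.5·215 + 0.5·95 = 155
Sorghum: 0.5·245 + 0.5·55 = 150
Rye: 0.5·230 + 0.5·(-25) = 102.5
Corn: 0.5·235 + 0.5·(-105) = 65
Highest Hurwicz score = 155 → Barley.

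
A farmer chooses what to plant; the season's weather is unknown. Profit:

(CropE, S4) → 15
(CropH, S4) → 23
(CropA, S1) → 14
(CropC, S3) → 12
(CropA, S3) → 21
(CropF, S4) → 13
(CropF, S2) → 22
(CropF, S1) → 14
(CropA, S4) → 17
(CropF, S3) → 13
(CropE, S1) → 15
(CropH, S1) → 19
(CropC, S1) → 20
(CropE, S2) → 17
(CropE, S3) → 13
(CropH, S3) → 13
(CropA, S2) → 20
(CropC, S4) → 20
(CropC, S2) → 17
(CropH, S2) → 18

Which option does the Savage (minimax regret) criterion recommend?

CropA

Column bests: S1=20, S2=22, S3=21, S4=23.
CropE regrets: 5, 5, 8, 8 → max 8
CropC regrets: 0, 5, 9, 3 → max 9
CropF regrets: 6, 0, 8, 10 → max 10
CropH regrets: 1, 4, 8, 0 → max 8
CropA regrets: 6, 2, 0, 6 → max 6
Smallest max regret = 6 → CropA.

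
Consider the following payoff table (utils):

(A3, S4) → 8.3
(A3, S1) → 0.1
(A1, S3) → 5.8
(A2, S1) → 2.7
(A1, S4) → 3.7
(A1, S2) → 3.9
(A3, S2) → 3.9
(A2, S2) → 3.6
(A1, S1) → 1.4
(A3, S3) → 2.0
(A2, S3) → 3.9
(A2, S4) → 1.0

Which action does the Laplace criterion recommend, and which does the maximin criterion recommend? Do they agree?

laplace → A1; maximin → A1 (agree)

Row averages: A1=3.7, A2=2.8, A3=3.575
Highest average = 3.7 → A1.
Row minima: A1=1.4, A2=1.0, A3=0.1
Best worst-case = 1.4 → A1.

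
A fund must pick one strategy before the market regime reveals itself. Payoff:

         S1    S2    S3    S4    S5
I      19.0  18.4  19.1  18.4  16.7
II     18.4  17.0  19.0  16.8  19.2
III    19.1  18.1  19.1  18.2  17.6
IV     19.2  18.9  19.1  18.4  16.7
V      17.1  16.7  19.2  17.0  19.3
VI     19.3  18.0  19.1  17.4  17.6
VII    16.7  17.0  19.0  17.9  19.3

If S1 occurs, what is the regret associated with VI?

0.0

Best payoff under S1 is 19.3.
Regret = 19.3 − 19.3 = 0.0.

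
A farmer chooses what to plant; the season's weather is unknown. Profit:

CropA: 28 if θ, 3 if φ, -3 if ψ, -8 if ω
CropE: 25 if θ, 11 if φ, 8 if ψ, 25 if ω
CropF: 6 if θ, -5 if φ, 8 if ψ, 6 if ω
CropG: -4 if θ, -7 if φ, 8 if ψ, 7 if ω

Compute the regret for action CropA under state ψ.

11

Best payoff under ψ is 8.
Regret = 8 − (-3) = 11.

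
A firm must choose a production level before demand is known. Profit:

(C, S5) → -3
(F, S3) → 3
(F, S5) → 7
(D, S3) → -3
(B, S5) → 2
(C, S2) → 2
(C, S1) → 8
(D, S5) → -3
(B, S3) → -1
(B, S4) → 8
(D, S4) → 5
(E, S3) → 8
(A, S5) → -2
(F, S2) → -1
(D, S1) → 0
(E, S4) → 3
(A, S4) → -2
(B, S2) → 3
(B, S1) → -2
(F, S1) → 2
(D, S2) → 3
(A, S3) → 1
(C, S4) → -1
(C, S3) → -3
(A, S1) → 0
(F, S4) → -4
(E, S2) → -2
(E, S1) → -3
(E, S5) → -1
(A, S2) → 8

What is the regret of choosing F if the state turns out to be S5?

0

Best payoff under S5 is 7.
Regret = 7 − 7 = 0.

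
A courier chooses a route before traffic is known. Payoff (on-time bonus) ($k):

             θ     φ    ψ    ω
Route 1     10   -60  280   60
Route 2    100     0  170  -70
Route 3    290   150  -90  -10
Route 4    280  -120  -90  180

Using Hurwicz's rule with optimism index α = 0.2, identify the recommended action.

Route 1

Route 1: 0.2·280 + 0.8·(-60) = 8
Route 2: 0.2·170 + 0.8·(-70) = -22
Route 3: 0.2·290 + 0.8·(-90) = -14
Route 4: 0.2·280 + 0.8·(-120) = -40
Highest Hurwicz score = 8 → Route 1.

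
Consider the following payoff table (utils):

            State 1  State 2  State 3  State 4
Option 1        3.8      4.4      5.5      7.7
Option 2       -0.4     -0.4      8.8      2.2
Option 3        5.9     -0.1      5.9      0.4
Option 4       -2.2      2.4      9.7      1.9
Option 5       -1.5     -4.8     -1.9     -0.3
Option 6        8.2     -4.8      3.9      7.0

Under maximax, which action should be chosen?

Row maxima: Option 1=7.7, Option 2=8.8, Option 3=5.9, Option 4=9.7, Option 5=-0.3, Option 6=8.2
Best best-case = 9.7 → Option 4.

Option 4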